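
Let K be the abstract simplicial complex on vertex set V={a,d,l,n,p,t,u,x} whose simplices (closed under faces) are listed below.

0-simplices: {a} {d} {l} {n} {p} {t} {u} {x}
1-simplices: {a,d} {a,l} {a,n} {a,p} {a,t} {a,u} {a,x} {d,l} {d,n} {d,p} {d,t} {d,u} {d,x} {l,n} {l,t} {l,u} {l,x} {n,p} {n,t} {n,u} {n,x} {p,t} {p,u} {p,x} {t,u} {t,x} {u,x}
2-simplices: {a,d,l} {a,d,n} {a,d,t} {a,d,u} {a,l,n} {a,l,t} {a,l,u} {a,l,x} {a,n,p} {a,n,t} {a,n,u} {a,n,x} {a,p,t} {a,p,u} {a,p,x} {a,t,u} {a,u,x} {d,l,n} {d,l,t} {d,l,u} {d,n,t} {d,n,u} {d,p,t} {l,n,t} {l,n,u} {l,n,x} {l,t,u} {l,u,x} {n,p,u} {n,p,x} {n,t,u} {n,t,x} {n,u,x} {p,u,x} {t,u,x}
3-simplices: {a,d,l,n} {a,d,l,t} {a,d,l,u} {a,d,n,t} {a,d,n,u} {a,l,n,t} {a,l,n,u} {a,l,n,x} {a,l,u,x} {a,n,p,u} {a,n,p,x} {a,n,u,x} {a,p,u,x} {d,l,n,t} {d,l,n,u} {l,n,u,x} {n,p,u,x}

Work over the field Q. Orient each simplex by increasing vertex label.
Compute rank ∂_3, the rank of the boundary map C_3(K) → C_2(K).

rank∂_3=13

n_0=8 n_1=27 n_2=35 n_3=17  [Q]
∂1: piv[ad,al,an,ap,at,au,ax] rk=7  ker:dl,dn,dp,dt,du,dx,ln,lt,lu,lx,np,nt,nu,nx,pt,pu,px,tu,tx,ux
∂2: piv[adl,adn,adt,adu,aln,alt,alu,alx,anp,ant,anu,anx,apt,apu,apx,atu,aux,dpt,ntx] rk=19  ker:dln,dlt,dlu,dnt,dnu,lnt,lnu,lnx,ltu,lux,npu,npx,ntu,nux,pux,tux
∂3: piv[adln,adlt,adlu,adnt,adnu,alnt,alnu,alnx,alux,anpu,anpx,anux,apux] rk=13  ker:dlnt,dlnu,lnux,npux
rk∂_3=13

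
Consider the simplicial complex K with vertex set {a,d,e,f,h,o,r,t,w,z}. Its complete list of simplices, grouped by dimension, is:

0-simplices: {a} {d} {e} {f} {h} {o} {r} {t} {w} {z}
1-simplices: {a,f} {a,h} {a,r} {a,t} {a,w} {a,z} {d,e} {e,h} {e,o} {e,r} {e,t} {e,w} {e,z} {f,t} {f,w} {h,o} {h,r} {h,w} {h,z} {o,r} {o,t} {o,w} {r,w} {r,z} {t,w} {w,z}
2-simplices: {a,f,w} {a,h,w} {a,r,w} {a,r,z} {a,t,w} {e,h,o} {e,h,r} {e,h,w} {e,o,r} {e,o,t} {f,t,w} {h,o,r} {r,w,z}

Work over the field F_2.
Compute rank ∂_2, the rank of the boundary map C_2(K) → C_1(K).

rank∂_2=12

n_0=10 n_1=26 n_2=13  [Z2]
∂1: piv[af,ah,ar,at,aw,az,de,eh,eo] rk=9  ker:er,et,ew,ez,ft,fw,ho,hr,hw,hz,or,ot,ow,rw,rz,tw,wz
∂2: piv[afw,ahw,arw,arz,atw,eho,ehr,ehw,eor,eot,ftw,rwz] rk=12  ker:hor
rk∂_2=12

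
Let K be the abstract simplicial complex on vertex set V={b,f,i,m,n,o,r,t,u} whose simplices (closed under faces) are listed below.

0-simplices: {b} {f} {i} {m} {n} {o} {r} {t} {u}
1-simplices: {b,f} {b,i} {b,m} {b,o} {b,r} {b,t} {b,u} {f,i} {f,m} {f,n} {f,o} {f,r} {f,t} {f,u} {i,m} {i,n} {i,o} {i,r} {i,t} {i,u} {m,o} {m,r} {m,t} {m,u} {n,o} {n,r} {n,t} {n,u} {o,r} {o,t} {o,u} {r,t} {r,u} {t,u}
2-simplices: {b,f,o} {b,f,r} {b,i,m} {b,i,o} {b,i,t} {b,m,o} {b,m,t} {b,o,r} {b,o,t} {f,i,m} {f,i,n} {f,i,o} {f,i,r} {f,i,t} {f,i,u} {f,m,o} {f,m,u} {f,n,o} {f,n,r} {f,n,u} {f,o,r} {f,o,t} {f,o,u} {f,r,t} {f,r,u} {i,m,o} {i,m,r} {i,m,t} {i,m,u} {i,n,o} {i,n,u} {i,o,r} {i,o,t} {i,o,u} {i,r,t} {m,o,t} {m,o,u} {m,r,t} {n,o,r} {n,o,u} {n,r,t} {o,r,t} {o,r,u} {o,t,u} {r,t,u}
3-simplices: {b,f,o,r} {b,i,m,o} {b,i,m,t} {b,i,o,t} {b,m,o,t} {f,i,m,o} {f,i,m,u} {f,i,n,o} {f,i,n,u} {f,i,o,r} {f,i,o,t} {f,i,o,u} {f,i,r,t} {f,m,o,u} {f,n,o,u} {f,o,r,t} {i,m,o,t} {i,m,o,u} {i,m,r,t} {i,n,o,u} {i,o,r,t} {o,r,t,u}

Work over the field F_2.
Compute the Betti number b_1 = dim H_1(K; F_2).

b_1=1

n_0=9 n_1=34 n_2=45 n_3=22  [Z2]
∂1: piv[bf,bi,bm,bo,br,bt,bu,fn] rk=8  ker:fi,fm,fo,fr,ft,fu,im,in,io,ir,it,iu,mo,mr,mt,mu,no,nr,nt,nu,or,ot,ou,rt,ru,tu
∂2: piv[bfo,bfr,bim,bio,bit,bmo,bmt,bor,bot,fim,fin,fio,fir,fit,fiu,fmu,fno,fnr,fnu,fou,frt,fru,imr,nrt,otu] rk=25  ker:fmo,for,fot,imo,imt,imu,ino,inu,ior,iot,iou,irt,mot,mou,mrt,nor,nou,ort,oru,rtu
∂3: piv[bfor,bimo,bimt,biot,bmot,fimo,fimu,fino,finu,fior,fiot,fiou,firt,fmou,fnou,fort,imrt,ortu] rk=18  ker:imot,imou,inou,iort
b_1=(34−8)−25=1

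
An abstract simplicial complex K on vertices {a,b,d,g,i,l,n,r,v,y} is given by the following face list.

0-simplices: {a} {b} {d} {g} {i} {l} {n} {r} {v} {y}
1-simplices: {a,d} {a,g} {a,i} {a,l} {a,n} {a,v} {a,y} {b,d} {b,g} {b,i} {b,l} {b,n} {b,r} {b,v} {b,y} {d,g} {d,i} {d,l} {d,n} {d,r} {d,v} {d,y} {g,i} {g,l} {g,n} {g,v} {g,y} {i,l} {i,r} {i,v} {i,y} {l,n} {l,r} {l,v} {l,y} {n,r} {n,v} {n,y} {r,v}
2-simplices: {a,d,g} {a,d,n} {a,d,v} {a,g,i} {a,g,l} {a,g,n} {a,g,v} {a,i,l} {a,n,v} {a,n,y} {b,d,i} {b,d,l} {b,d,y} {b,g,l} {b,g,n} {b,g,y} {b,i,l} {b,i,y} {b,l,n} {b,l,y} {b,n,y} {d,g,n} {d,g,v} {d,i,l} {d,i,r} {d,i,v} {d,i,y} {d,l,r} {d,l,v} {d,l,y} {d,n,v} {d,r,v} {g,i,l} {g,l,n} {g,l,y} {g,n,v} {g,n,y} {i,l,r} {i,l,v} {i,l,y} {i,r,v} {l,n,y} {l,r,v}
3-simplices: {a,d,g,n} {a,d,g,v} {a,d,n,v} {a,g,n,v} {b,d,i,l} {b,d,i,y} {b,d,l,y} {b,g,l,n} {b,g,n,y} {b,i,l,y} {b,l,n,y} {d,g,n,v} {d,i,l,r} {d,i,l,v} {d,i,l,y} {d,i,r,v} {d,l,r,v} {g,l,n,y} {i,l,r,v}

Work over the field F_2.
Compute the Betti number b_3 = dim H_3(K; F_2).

n_0=10 n_1=39 n_2=43 n_3=19  [Z2]
∂1: piv[ad,ag,ai,al,an,av,ay,bd,br] rk=9  ker:bg,bi,bl,bn,bv,by,dg,di,dl,dn,dr,dv,dy,gi,gl,gn,gv,gy,il,ir,iv,iy,ln,lr,lv,ly,nr,nv,ny,rv
∂2: piv[adg,adn,adv,agi,agl,agn,agv,ail,anv,any,bdi,bdl,bdy,bgl,bgn,bgy,bil,biy,bln,bly,bny,dir,div,dlr,dlv,drv] rk=26  ker:dgn,dgv,dil,diy,dly,dnv,gil,gln,gly,gnv,gny,ilr,ilv,ily,irv,lny,lrv
∂3: piv[adgn,adgv,adnv,agnv,bdil,bdiy,bdly,bgln,bgny,bily,blny,dilr,dilv,dirv,dlrv,glny] rk=16  ker:dgnv,dily,ilrv
b_3=(19−16)−0=3

b_3=3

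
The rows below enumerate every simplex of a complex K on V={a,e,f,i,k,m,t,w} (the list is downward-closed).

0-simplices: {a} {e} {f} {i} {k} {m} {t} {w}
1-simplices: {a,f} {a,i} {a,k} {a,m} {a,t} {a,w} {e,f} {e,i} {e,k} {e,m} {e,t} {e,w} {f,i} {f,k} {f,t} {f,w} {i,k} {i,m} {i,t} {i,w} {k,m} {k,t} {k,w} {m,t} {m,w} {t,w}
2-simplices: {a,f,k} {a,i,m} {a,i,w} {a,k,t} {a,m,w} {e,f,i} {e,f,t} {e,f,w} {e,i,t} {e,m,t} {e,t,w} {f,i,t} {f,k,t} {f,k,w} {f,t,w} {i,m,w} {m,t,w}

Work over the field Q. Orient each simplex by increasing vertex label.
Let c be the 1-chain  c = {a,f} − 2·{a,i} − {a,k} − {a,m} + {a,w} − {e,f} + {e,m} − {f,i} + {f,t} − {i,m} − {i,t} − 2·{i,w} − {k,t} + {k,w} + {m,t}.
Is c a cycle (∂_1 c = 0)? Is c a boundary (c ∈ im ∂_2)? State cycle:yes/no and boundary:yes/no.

cycle:no boundary:no

n_0=8 n_1=26 n_2=17  [Q]
∂1: piv[af,ai,ak,am,at,aw,ef] rk=7  ker:ei,ek,em,et,ew,fi,fk,ft,fw,ik,im,it,iw,km,kt,kw,mt,mw,tw
∂2: piv[afk,aim,aiw,akt,amw,efi,eft,efw,eit,emt,etw,fkt,fkw,mtw] rk=14  ker:fit,ftw,imw
∂1c = 2·{a} + {i} − {k} − 2·{m}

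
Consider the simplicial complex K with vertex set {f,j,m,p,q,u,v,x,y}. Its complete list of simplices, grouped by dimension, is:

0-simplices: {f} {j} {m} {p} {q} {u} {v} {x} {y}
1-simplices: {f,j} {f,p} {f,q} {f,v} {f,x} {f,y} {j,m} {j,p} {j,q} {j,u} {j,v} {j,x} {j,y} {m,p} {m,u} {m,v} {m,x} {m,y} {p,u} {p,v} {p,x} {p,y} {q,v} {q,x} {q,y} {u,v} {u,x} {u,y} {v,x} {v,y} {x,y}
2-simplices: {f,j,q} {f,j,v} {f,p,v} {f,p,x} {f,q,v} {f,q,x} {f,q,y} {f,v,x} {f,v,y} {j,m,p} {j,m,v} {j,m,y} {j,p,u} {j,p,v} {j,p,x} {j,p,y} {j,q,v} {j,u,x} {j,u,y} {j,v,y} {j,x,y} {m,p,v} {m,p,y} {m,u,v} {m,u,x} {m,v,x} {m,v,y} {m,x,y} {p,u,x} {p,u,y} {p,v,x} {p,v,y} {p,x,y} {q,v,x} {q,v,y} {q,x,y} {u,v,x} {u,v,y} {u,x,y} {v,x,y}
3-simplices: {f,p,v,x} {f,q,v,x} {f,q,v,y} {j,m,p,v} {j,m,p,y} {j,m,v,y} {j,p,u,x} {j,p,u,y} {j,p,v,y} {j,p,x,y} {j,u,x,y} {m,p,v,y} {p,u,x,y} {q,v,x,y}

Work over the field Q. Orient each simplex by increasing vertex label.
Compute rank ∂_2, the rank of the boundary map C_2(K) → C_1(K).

rank∂_2=23

n_0=9 n_1=31 n_2=40 n_3=14  [Q]
∂1: piv[fj,fp,fq,fv,fx,fy,jm,ju] rk=8  ker:jp,jq,jv,jx,jy,mp,mu,mv,mx,my,pu,pv,px,py,qv,qx,qy,uv,ux,uy,vx,vy,xy
∂2: piv[fjq,fjv,fpv,fpx,fqv,fqx,fqy,fvx,fvy,jmp,jmv,jmy,jpu,jpv,jpx,jpy,jux,juy,jvy,jxy,muv,mux,mvx] rk=23  ker:jqv,mpv,mpy,mvy,mxy,pux,puy,pvx,pvy,pxy,qvx,qvy,qxy,uvx,uvy,uxy,vxy
∂3: piv[fpvx,fqvx,fqvy,jmpv,jmpy,jmvy,jpux,jpuy,jpvy,jpxy,juxy,qvxy] rk=12  ker:mpvy,puxy
rk∂_2=23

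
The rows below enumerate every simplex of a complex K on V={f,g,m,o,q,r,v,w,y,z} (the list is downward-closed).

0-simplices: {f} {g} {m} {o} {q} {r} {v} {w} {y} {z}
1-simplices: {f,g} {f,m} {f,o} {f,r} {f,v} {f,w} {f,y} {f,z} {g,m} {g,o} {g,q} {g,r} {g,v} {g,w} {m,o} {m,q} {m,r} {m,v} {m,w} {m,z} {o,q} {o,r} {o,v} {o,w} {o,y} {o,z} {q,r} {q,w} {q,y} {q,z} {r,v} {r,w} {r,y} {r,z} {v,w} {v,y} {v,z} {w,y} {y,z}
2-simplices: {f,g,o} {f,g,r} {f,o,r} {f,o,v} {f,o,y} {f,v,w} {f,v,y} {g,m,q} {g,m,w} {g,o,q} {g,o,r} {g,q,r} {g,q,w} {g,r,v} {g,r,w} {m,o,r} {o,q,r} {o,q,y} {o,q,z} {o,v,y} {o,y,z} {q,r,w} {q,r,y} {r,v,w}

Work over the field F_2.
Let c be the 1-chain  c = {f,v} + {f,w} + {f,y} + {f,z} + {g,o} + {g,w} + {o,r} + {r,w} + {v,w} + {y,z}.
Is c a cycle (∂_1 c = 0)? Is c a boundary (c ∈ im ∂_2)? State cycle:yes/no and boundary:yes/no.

cycle:yes boundary:no

n_0=10 n_1=39 n_2=24  [Z2]
∂1: piv[fg,fm,fo,fr,fv,fw,fy,fz,gq] rk=9  ker:gm,go,gr,gv,gw,mo,mq,mr,mv,mw,mz,oq,or,ov,ow,oy,oz,qr,qw,qy,qz,rv,rw,ry,rz,vw,vy,vz,wy,yz
∂2: piv[fgo,fgr,for,fov,foy,fvw,fvy,gmq,gmw,goq,gqr,gqw,grv,grw,mor,oqy,oqz,oyz,qry,rvw] rk=20  ker:gor,oqr,ovy,qrw
∂1c = 0
c vs im∂2: residual ≠ 0 ⇒ not boundary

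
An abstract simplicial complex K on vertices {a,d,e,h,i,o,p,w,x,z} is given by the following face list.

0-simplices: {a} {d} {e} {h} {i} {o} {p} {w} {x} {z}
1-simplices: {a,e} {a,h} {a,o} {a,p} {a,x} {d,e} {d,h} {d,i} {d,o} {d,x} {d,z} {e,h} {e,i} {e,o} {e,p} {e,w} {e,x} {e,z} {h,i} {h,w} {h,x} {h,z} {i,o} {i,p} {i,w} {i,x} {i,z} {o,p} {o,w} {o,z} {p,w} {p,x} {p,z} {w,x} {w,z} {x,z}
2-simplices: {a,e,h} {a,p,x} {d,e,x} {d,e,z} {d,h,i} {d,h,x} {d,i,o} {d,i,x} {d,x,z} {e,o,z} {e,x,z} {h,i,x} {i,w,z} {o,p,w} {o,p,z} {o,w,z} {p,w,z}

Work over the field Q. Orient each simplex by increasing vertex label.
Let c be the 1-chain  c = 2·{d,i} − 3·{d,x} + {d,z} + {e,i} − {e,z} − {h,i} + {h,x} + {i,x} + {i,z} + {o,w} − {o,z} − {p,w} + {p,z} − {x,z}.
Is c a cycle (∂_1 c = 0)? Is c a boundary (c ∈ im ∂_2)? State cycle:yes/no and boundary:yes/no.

n_0=10 n_1=36 n_2=17  [Q]
∂1: piv[ae,ah,ao,ap,ax,de,di,dz,ew] rk=9  ker:dh,do,dx,eh,ei,eo,ep,ex,ez,hi,hw,hx,hz,io,ip,iw,ix,iz,op,ow,oz,pw,px,pz,wx,wz,xz
∂2: piv[aeh,apx,dex,dez,dhi,dhx,dio,dix,dxz,eoz,iwz,opw,opz,owz] rk=14  ker:exz,hix,pwz
∂1c = 0
c vs im∂2: residual ≠ 0 ⇒ not boundary

cycle:yes boundary:no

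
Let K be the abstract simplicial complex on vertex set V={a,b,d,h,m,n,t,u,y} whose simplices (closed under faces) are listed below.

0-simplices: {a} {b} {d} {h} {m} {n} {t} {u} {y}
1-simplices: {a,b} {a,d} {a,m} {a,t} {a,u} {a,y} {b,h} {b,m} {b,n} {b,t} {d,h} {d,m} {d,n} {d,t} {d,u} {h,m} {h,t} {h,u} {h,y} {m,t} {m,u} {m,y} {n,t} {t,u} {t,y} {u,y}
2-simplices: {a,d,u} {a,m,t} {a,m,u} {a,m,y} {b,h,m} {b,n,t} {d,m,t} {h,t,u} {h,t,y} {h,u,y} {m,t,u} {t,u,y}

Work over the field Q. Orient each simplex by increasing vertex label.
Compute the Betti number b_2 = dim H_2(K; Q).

b_2=1

n_0=9 n_1=26 n_2=12  [Q]
∂1: piv[ab,ad,am,at,au,ay,bh,bn] rk=8  ker:bm,bt,dh,dm,dn,dt,du,hm,ht,hu,hy,mt,mu,my,nt,tu,ty,uy
∂2: piv[adu,amt,amu,amy,bhm,bnt,dmt,htu,hty,huy,mtu] rk=11  ker:tuy
b_2=(12−11)−0=1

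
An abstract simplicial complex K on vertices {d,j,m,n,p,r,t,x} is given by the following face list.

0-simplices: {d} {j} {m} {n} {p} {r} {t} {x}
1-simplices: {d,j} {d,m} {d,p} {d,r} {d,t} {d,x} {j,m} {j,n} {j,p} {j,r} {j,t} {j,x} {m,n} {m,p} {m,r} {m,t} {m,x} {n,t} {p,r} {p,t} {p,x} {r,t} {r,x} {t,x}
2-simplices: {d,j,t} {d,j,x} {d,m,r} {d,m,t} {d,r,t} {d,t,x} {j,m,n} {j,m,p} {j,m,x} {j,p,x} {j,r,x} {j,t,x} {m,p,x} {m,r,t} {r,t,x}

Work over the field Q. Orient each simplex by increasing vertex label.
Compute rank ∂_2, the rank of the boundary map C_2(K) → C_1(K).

rank∂_2=12

n_0=8 n_1=24 n_2=15  [Q]
∂1: piv[dj,dm,dp,dr,dt,dx,jn] rk=7  ker:jm,jp,jr,jt,jx,mn,mp,mr,mt,mx,nt,pr,pt,px,rt,rx,tx
∂2: piv[djt,djx,dmr,dmt,drt,dtx,jmn,jmp,jmx,jpx,jrx,rtx] rk=12  ker:jtx,mpx,mrt
rk∂_2=12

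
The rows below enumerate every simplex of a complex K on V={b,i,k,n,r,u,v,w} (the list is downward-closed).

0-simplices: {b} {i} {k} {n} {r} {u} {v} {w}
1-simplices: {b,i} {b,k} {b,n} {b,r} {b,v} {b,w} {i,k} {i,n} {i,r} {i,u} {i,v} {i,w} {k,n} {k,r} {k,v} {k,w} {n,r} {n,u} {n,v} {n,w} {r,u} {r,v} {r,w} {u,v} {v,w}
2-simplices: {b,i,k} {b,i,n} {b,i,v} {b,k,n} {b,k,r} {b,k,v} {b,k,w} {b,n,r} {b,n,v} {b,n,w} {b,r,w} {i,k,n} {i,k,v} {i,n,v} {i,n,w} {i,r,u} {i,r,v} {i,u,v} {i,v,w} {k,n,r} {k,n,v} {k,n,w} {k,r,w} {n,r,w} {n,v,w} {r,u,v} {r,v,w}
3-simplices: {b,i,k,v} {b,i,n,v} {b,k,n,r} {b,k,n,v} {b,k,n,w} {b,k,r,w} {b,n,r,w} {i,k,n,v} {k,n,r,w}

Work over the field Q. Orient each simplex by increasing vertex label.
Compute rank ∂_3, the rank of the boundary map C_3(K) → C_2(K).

rank∂_3=8

n_0=8 n_1=25 n_2=27 n_3=9  [Q]
∂1: piv[bi,bk,bn,br,bv,bw,iu] rk=7  ker:ik,in,ir,iv,iw,kn,kr,kv,kw,nr,nu,nv,nw,ru,rv,rw,uv,vw
∂2: piv[bik,bin,biv,bkn,bkr,bkv,bkw,bnr,bnv,bnw,brw,inw,iru,irv,iuv,ivw,rvw] rk=17  ker:ikn,ikv,inv,knr,knv,knw,krw,nrw,nvw,ruv
∂3: piv[bikv,binv,bknr,bknv,bknw,bkrw,bnrw,iknv] rk=8  ker:knrw
rk∂_3=8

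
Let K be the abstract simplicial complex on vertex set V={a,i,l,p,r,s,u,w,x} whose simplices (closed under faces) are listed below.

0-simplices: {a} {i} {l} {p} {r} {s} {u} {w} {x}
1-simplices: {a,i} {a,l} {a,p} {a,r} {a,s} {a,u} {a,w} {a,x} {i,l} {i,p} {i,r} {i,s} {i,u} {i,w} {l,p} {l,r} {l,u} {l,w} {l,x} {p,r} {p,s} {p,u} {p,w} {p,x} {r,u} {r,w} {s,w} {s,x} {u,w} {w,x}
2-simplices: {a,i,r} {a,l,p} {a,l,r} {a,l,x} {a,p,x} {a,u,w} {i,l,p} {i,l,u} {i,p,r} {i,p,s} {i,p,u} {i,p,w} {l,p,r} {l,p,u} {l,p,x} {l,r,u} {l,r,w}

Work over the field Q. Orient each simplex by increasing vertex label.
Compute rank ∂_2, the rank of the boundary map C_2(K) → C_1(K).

rank∂_2=15

n_0=9 n_1=30 n_2=17  [Q]
∂1: piv[ai,al,ap,ar,as,au,aw,ax] rk=8  ker:il,ip,ir,is,iu,iw,lp,lr,lu,lw,lx,pr,ps,pu,pw,px,ru,rw,sw,sx,uw,wx
∂2: piv[air,alp,alr,alx,apx,auw,ilp,ilu,ipr,ips,ipu,ipw,lpr,lru,lrw] rk=15  ker:lpu,lpx
rk∂_2=15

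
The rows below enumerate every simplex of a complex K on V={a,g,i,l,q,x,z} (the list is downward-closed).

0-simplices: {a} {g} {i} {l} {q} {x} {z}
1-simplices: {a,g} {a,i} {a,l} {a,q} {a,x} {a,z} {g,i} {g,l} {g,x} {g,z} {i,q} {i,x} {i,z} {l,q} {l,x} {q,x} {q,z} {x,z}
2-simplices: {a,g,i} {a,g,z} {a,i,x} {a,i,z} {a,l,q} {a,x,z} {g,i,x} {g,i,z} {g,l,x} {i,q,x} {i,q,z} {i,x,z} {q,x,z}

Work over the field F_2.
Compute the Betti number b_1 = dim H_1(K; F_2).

b_1=2

n_0=7 n_1=18 n_2=13  [Z2]
∂1: piv[ag,ai,al,aq,ax,az] rk=6  ker:gi,gl,gx,gz,iq,ix,iz,lq,lx,qx,qz,xz
∂2: piv[agi,agz,aix,aiz,alq,axz,gix,glx,iqx,iqz] rk=10  ker:giz,ixz,qxz
b_1=(18−6)−10=2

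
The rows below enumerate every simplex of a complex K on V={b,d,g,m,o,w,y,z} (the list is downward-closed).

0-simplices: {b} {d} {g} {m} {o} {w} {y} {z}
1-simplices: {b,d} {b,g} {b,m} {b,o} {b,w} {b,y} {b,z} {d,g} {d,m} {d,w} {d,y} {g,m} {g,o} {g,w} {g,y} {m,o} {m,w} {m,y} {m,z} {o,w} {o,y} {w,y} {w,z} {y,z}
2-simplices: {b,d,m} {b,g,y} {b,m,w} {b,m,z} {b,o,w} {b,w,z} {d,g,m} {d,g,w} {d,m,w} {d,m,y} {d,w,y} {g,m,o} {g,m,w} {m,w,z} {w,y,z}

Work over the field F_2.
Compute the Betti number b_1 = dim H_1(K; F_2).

b_1=4

n_0=8 n_1=24 n_2=15  [Z2]
∂1: piv[bd,bg,bm,bo,bw,by,bz] rk=7  ker:dg,dm,dw,dy,gm,go,gw,gy,mo,mw,my,mz,ow,oy,wy,wz,yz
∂2: piv[bdm,bgy,bmw,bmz,bow,bwz,dgm,dgw,dmw,dmy,dwy,gmo,wyz] rk=13  ker:gmw,mwz
b_1=(24−7)−13=4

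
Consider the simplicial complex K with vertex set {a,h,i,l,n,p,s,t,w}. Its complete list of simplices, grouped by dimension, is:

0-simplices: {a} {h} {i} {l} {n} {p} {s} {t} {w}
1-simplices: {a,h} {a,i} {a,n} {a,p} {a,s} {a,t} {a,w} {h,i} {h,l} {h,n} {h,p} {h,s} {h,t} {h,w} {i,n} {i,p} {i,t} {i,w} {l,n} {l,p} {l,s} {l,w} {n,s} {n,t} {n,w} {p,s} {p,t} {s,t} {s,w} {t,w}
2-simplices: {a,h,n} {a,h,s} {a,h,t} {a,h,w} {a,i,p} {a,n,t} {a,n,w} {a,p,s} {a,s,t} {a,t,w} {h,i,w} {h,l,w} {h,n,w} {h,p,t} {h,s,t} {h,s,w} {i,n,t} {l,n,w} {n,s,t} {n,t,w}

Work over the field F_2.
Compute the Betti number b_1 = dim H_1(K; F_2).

b_1=5

n_0=9 n_1=30 n_2=20  [Z2]
∂1: piv[ah,ai,an,ap,as,at,aw,hl] rk=8  ker:hi,hn,hp,hs,ht,hw,in,ip,it,iw,ln,lp,ls,lw,ns,nt,nw,ps,pt,st,sw,tw
∂2: piv[ahn,ahs,aht,ahw,aip,ant,anw,aps,ast,atw,hiw,hlw,hpt,hsw,int,lnw,nst] rk=17  ker:hnw,hst,ntw
b_1=(30−8)−17=5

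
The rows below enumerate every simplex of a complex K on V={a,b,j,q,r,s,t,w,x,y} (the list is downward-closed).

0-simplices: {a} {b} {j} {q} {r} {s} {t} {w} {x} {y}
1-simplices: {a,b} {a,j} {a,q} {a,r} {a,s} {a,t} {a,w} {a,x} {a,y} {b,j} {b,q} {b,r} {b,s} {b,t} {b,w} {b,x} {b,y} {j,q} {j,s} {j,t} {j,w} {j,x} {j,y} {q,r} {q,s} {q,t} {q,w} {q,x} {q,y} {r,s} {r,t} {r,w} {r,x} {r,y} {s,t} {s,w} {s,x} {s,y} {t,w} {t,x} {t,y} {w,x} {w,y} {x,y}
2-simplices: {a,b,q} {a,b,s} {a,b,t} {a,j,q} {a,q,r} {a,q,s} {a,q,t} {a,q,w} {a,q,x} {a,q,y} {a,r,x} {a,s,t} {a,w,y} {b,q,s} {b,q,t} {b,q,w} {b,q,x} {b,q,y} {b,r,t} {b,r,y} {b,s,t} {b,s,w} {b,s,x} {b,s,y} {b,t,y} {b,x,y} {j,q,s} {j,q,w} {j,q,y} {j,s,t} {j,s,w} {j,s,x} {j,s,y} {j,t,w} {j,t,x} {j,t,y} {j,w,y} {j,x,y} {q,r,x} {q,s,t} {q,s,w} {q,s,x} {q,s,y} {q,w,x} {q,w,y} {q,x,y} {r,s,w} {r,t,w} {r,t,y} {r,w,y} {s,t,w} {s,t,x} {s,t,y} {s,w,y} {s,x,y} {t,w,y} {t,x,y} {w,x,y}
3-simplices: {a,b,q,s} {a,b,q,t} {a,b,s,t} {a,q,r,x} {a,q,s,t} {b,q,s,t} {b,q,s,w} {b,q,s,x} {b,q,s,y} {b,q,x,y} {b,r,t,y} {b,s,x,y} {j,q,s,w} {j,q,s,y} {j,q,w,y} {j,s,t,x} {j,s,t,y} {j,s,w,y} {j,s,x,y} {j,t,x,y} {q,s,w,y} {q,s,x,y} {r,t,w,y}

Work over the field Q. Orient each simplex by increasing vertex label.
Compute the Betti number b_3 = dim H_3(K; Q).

b_3=3

n_0=10 n_1=44 n_2=58 n_3=23  [Q]
∂1: piv[ab,aj,aq,ar,as,at,aw,ax,ay] rk=9  ker:bj,bq,br,bs,bt,bw,bx,by,jq,js,jt,jw,jx,jy,qr,qs,qt,qw,qx,qy,rs,rt,rw,rx,ry,st,sw,sx,sy,tw,tx,ty,wx,wy,xy
∂2: piv[abq,abs,abt,ajq,aqr,aqs,aqt,aqw,aqx,aqy,arx,ast,awy,bqw,bqx,bqy,brt,bry,bsw,bsx,bsy,bty,bxy,jqs,jqw,jqy,jst,jsx,jtw,jtx,qwx,rsw,rtw] rk=33  ker:bqs,bqt,bst,jsw,jsy,jty,jwy,jxy,qrx,qst,qsw,qsx,qsy,qwy,qxy,rty,rwy,stw,stx,sty,swy,sxy,twy,txy,wxy
∂3: piv[abqs,abqt,abst,aqrx,aqst,bqsw,bqsx,bqsy,bqxy,brty,bsxy,jqsw,jqsy,jqwy,jstx,jsty,jswy,jsxy,jtxy,rtwy] rk=20  ker:bqst,qswy,qsxy
b_3=(23−20)−0=3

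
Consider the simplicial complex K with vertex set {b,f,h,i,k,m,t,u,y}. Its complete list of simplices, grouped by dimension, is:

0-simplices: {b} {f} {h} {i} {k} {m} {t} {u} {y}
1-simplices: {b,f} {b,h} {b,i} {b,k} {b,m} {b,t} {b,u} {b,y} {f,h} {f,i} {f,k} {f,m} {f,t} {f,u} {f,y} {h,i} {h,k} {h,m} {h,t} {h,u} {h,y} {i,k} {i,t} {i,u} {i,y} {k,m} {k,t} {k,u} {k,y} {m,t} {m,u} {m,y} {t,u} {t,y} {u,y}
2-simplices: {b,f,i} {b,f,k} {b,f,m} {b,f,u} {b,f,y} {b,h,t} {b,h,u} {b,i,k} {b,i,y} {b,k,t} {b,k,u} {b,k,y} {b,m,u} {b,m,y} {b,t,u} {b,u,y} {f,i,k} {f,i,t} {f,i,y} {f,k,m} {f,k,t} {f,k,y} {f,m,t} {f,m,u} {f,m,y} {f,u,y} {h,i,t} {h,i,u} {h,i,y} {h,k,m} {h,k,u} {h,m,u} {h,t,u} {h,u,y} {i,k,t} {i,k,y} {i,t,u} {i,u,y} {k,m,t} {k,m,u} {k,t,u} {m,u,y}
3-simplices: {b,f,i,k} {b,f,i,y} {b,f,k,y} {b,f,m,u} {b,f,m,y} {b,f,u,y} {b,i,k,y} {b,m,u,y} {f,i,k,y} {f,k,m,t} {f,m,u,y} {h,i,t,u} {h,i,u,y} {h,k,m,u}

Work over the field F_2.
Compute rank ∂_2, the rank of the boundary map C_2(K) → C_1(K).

rank∂_2=25

n_0=9 n_1=35 n_2=42 n_3=14  [Z2]
∂1: piv[bf,bh,bi,bk,bm,bt,bu,by] rk=8  ker:fh,fi,fk,fm,ft,fu,fy,hi,hk,hm,ht,hu,hy,ik,it,iu,iy,km,kt,ku,ky,mt,mu,my,tu,ty,uy
∂2: piv[bfi,bfk,bfm,bfu,bfy,bht,bhu,bik,biy,bkt,bku,bky,bmu,bmy,btu,buy,fit,fkm,fkt,fmt,hit,hiu,hiy,hkm,hku] rk=25  ker:fik,fiy,fky,fmu,fmy,fuy,hmu,htu,huy,ikt,iky,itu,iuy,kmt,kmu,ktu,muy
∂3: piv[bfik,bfiy,bfky,bfmu,bfmy,bfuy,biky,bmuy,fkmt,hitu,hiuy,hkmu] rk=12  ker:fiky,fmuy
rk∂_2=25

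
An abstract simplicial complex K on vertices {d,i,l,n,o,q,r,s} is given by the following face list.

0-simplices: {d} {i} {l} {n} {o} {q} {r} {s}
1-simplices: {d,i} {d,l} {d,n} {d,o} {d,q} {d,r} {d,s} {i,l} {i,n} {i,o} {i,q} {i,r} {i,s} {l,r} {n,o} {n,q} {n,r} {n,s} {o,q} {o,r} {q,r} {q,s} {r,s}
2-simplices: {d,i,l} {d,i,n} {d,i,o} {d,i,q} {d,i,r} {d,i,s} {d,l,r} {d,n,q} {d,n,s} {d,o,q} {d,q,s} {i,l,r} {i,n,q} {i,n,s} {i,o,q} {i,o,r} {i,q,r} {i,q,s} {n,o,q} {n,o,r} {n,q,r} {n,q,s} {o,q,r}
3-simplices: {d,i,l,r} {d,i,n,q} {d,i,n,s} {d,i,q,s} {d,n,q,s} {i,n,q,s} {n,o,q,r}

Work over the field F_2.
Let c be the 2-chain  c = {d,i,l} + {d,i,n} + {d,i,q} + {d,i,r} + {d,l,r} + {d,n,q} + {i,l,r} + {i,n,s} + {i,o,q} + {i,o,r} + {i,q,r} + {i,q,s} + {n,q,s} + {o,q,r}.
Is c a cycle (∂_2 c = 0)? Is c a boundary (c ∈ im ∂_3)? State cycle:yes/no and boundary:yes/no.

cycle:yes boundary:no

n_0=8 n_1=23 n_2=23 n_3=7  [Z2]
∂1: piv[di,dl,dn,do,dq,dr,ds] rk=7  ker:il,in,io,iq,ir,is,lr,no,nq,nr,ns,oq,or,qr,qs,rs
∂2: piv[dil,din,dio,diq,dir,dis,dlr,dnq,dns,doq,dqs,ior,iqr,noq,nor] rk=15  ker:ilr,inq,ins,ioq,iqs,nqr,nqs,oqr
∂3: piv[dilr,dinq,dins,diqs,dnqs,noqr] rk=6  ker:inqs
∂2c = 0
c vs im∂3: residual ≠ 0 ⇒ not boundary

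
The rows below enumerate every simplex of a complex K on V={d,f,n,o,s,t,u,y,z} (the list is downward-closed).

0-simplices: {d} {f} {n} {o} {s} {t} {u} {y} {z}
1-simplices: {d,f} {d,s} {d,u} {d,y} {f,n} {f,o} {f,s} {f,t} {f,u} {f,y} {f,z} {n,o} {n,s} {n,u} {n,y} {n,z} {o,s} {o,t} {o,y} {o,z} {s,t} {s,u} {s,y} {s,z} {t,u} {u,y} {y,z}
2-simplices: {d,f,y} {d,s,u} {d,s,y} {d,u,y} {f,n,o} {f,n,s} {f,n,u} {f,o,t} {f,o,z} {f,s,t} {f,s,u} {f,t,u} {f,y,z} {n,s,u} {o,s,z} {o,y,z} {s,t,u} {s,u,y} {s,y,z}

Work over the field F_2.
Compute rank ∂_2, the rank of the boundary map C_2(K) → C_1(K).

n_0=9 n_1=27 n_2=19  [Z2]
∂1: piv[df,ds,du,dy,fn,fo,ft,fz] rk=8  ker:fs,fu,fy,no,ns,nu,ny,nz,os,ot,oy,oz,st,su,sy,sz,tu,uy,yz
∂2: piv[dfy,dsu,dsy,duy,fno,fns,fnu,fot,foz,fst,fsu,ftu,fyz,osz,oyz,syz] rk=16  ker:nsu,stu,suy
rk∂_2=16

rank∂_2=16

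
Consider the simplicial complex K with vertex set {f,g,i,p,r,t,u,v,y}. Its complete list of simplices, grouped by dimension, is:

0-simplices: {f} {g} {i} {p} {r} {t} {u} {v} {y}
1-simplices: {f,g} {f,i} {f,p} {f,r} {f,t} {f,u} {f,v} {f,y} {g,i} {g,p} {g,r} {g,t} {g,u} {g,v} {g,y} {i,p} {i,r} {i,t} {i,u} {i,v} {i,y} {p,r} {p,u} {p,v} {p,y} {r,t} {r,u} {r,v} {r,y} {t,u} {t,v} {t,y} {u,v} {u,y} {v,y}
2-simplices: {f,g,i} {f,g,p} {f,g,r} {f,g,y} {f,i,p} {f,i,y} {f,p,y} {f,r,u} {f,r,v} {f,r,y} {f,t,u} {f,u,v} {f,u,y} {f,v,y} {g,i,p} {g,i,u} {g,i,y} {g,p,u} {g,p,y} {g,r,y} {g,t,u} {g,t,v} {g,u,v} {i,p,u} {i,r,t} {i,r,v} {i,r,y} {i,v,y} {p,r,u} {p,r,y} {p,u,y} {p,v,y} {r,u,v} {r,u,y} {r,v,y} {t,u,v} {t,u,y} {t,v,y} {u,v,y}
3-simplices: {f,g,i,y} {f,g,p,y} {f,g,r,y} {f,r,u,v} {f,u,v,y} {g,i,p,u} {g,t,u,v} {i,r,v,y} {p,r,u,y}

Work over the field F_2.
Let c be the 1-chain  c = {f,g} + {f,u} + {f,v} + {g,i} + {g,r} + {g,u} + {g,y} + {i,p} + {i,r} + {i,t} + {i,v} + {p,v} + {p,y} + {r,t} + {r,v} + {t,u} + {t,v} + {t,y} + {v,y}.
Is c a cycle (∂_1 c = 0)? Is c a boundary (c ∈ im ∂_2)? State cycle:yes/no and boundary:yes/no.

n_0=9 n_1=35 n_2=39 n_3=9  [Z2]
∂1: piv[fg,fi,fp,fr,ft,fu,fv,fy] rk=8  ker:gi,gp,gr,gt,gu,gv,gy,ip,ir,it,iu,iv,iy,pr,pu,pv,py,rt,ru,rv,ry,tu,tv,ty,uv,uy,vy
∂2: piv[fgi,fgp,fgr,fgy,fip,fiy,fpy,fru,frv,fry,ftu,fuv,fuy,fvy,giu,gpu,gtu,gtv,guv,irt,irv,iry,pru,pry,pvy,tuy] rk=26  ker:gip,giy,gpy,gry,ipu,ivy,puy,ruv,ruy,rvy,tuv,tvy,uvy
∂3: piv[fgiy,fgpy,fgry,fruv,fuvy,gipu,gtuv,irvy,pruy] rk=9
∂1c = {f} + {g} + {i} + {p} + {t} + {u}

cycle:no boundary:no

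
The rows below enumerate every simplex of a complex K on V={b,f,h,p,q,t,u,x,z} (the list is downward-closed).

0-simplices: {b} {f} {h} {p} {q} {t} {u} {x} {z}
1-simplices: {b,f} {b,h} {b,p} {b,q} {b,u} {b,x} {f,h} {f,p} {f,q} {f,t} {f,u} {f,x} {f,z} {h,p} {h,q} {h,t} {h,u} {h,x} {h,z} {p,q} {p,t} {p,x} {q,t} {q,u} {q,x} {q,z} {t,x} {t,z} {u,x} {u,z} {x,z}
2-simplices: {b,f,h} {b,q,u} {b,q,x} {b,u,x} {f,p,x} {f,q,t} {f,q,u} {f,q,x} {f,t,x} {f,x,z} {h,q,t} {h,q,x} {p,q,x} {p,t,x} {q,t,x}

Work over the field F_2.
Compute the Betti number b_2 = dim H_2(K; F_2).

b_2=1

n_0=9 n_1=31 n_2=15  [Z2]
∂1: piv[bf,bh,bp,bq,bu,bx,ft,fz] rk=8  ker:fh,fp,fq,fu,fx,hp,hq,ht,hu,hx,hz,pq,pt,px,qt,qu,qx,qz,tx,tz,ux,uz,xz
∂2: piv[bfh,bqu,bqx,bux,fpx,fqt,fqu,fqx,ftx,fxz,hqt,hqx,pqx,ptx] rk=14  ker:qtx
b_2=(15−14)−0=1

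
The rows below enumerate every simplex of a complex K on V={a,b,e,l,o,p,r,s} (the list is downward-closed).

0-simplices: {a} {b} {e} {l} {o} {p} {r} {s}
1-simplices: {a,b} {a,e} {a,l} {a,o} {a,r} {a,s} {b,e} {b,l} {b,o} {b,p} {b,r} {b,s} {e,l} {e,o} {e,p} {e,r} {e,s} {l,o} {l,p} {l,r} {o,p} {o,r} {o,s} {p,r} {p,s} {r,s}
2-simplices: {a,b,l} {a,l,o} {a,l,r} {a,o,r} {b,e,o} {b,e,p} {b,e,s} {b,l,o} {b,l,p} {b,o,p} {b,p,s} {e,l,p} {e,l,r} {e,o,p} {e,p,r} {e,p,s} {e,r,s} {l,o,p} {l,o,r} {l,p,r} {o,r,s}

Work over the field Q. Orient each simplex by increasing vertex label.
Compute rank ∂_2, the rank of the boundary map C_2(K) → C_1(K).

rank∂_2=16

n_0=8 n_1=26 n_2=21  [Q]
∂1: piv[ab,ae,al,ao,ar,as,bp] rk=7  ker:be,bl,bo,br,bs,el,eo,ep,er,es,lo,lp,lr,op,or,os,pr,ps,rs
∂2: piv[abl,alo,alr,aor,beo,bep,bes,blo,blp,bop,bps,elp,elr,epr,ers,ors] rk=16  ker:eop,eps,lop,lor,lpr
rk∂_2=16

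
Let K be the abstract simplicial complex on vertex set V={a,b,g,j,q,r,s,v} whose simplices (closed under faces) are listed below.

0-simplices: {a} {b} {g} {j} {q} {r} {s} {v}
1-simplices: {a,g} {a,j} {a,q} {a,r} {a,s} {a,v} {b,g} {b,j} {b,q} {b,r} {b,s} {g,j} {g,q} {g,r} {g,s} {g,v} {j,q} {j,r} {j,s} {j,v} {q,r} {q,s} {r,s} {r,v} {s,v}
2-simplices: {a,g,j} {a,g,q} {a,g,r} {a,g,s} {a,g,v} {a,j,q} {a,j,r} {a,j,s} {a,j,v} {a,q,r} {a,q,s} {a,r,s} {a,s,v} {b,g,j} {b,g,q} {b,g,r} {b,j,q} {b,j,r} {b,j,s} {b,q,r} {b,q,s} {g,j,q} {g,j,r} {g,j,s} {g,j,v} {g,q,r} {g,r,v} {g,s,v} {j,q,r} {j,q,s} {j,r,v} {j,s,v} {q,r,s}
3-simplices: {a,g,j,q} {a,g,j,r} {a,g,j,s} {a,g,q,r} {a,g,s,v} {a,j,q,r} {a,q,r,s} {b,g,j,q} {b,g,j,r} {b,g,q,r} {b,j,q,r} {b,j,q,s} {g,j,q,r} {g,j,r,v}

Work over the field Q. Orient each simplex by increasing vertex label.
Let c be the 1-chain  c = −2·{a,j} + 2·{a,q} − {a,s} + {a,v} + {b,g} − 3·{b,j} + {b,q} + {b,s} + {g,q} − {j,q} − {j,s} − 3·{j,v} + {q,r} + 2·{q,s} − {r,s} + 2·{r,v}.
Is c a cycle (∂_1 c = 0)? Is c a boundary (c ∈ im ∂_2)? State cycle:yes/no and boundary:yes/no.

cycle:yes boundary:yes

n_0=8 n_1=25 n_2=33 n_3=14  [Q]
∂1: piv[ag,aj,aq,ar,as,av,bg] rk=7  ker:bj,bq,br,bs,gj,gq,gr,gs,gv,jq,jr,js,jv,qr,qs,rs,rv,sv
∂2: piv[agj,agq,agr,ags,agv,ajq,ajr,ajs,ajv,aqr,aqs,ars,asv,bgj,bgq,bgr,bjs,grv] rk=18  ker:bjq,bjr,bqr,bqs,gjq,gjr,gjs,gjv,gqr,gsv,jqr,jqs,jrv,jsv,qrs
∂3: piv[agjq,agjr,agjs,agqr,agsv,ajqr,aqrs,bgjq,bgjr,bgqr,bjqs,gjrv] rk=12  ker:bjqr,gjqr
∂1c = 0
c vs im∂2: reduces to 0 ⇒ boundary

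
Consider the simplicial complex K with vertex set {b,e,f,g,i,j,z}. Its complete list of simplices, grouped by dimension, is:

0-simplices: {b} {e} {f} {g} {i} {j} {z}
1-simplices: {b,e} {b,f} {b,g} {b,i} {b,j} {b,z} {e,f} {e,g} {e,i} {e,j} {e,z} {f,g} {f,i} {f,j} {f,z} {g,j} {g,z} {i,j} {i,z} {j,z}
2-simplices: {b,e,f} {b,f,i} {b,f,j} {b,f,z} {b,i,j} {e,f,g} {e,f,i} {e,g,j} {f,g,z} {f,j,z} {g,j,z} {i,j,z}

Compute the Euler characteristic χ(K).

χ(K)=-1

n_0=7 n_1=20 n_2=12
χ=+7−20+12=-1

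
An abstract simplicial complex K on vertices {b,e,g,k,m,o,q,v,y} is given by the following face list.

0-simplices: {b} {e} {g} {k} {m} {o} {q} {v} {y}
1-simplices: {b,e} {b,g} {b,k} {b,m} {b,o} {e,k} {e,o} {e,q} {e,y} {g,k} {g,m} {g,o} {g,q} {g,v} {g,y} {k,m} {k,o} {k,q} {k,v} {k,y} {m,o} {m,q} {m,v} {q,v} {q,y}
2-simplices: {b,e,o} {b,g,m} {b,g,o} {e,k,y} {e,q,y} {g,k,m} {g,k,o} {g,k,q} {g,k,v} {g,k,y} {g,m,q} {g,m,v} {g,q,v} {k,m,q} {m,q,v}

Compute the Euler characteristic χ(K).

χ(K)=-1

n_0=9 n_1=25 n_2=15
χ=+9−25+15=-1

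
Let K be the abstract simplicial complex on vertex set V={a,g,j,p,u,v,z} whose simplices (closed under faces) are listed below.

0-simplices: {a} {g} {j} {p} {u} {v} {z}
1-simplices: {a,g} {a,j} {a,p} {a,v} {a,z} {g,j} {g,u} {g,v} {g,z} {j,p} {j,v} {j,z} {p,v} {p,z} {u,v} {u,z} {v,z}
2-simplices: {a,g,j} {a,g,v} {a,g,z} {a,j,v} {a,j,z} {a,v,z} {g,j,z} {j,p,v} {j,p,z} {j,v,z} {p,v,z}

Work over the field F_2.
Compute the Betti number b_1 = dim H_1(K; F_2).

n_0=7 n_1=17 n_2=11  [Z2]
∂1: piv[ag,aj,ap,av,az,gu] rk=6  ker:gj,gv,gz,jp,jv,jz,pv,pz,uv,uz,vz
∂2: piv[agj,agv,agz,ajv,ajz,avz,jpv,jpz] rk=8  ker:gjz,jvz,pvz
b_1=(17−6)−8=3

b_1=3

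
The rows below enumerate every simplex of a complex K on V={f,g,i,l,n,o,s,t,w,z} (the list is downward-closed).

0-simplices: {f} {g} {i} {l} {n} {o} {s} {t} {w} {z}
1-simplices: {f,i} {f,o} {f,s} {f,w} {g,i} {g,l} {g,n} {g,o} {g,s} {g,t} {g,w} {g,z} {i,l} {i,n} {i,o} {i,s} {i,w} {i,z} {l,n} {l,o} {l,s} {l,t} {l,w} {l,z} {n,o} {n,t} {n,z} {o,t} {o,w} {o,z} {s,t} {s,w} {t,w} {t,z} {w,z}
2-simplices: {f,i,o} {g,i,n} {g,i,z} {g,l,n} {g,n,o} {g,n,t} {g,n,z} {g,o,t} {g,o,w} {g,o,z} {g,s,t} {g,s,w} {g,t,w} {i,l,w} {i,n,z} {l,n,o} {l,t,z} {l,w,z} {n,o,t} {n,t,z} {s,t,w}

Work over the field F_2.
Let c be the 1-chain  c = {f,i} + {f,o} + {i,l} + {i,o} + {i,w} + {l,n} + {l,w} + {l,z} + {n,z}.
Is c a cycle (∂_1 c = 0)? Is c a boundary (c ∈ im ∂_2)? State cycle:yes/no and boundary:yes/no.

n_0=10 n_1=35 n_2=21  [Z2]
∂1: piv[fi,fo,fs,fw,gi,gl,gn,gt,gz] rk=9  ker:go,gs,gw,il,in,io,is,iw,iz,ln,lo,ls,lt,lw,lz,no,nt,nz,ot,ow,oz,st,sw,tw,tz,wz
∂2: piv[fio,gin,giz,gln,gno,gnt,gnz,got,gow,goz,gst,gsw,gtw,ilw,lno,ltz,lwz,ntz] rk=18  ker:inz,not,stw
∂1c = 0
c vs im∂2: residual ≠ 0 ⇒ not boundary

cycle:yes boundary:no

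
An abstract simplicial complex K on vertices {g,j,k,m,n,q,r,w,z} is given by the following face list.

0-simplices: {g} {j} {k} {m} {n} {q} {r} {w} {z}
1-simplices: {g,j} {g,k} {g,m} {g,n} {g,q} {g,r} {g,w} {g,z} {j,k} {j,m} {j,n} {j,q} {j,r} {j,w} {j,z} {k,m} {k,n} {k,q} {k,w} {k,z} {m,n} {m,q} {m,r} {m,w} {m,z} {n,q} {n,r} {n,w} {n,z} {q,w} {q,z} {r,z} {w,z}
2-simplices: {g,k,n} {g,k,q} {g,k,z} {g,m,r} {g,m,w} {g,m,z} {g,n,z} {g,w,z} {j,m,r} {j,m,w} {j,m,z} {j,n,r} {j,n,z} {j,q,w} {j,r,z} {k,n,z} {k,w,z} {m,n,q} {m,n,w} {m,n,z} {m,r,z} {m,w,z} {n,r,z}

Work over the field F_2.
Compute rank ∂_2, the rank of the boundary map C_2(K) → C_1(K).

n_0=9 n_1=33 n_2=23  [Z2]
∂1: piv[gj,gk,gm,gn,gq,gr,gw,gz] rk=8  ker:jk,jm,jn,jq,jr,jw,jz,km,kn,kq,kw,kz,mn,mq,mr,mw,mz,nq,nr,nw,nz,qw,qz,rz,wz
∂2: piv[gkn,gkq,gkz,gmr,gmw,gmz,gnz,gwz,jmr,jmw,jmz,jnr,jnz,jqw,jrz,kwz,mnq,mnw,mnz] rk=19  ker:knz,mrz,mwz,nrz
rk∂_2=19

rank∂_2=19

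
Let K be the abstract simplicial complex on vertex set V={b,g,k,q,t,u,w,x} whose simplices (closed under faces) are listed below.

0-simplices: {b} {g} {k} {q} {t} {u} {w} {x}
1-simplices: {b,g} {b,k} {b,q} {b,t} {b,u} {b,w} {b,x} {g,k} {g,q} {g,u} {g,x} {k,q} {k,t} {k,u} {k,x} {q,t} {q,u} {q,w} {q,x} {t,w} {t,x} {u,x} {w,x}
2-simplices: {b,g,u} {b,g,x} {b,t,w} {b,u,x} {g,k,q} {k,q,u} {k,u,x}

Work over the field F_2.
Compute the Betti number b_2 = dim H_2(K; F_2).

n_0=8 n_1=23 n_2=7  [Z2]
∂1: piv[bg,bk,bq,bt,bu,bw,bx] rk=7  ker:gk,gq,gu,gx,kq,kt,ku,kx,qt,qu,qw,qx,tw,tx,ux,wx
∂2: piv[bgu,bgx,btw,bux,gkq,kqu,kux] rk=7
b_2=(7−7)−0=0

b_2=0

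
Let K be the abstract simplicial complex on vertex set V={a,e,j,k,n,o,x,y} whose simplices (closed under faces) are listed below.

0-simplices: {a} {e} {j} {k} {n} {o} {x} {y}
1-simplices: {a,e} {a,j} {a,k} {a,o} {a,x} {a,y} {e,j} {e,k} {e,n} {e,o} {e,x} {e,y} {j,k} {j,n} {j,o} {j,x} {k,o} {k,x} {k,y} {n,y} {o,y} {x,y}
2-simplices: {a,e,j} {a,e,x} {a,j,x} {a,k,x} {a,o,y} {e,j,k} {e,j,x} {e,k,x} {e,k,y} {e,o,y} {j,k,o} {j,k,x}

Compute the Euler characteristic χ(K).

χ(K)=-2

n_0=8 n_1=22 n_2=12
χ=+8−22+12=-2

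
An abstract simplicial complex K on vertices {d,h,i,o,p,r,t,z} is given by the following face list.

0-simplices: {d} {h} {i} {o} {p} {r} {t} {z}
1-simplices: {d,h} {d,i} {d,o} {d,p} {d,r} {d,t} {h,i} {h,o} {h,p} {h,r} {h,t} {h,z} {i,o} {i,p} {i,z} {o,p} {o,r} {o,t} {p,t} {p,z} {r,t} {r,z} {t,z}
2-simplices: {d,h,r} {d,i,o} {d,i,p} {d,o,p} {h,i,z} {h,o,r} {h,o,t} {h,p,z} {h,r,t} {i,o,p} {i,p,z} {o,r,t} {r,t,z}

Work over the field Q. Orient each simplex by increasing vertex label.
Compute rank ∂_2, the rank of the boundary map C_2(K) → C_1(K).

n_0=8 n_1=23 n_2=13  [Q]
∂1: piv[dh,di,do,dp,dr,dt,hz] rk=7  ker:hi,ho,hp,hr,ht,io,ip,iz,op,or,ot,pt,pz,rt,rz,tz
∂2: piv[dhr,dio,dip,dop,hiz,hor,hot,hpz,hrt,ipz,rtz] rk=11  ker:iop,ort
rk∂_2=11

rank∂_2=11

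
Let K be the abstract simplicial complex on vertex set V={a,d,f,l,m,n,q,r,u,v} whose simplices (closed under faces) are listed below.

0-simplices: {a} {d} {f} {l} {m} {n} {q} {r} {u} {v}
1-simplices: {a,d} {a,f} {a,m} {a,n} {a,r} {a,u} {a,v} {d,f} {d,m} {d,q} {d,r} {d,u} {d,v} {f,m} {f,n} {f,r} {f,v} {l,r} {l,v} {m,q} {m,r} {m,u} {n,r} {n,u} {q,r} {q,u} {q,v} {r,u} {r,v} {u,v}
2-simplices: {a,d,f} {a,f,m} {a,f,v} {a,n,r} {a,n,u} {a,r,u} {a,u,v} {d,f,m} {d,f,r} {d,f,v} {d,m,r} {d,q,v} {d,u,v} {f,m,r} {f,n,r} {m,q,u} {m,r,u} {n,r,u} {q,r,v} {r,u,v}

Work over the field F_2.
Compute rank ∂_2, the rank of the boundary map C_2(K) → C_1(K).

rank∂_2=18

n_0=10 n_1=30 n_2=20  [Z2]
∂1: piv[ad,af,am,an,ar,au,av,dq,lr] rk=9  ker:df,dm,dr,du,dv,fm,fn,fr,fv,lv,mq,mr,mu,nr,nu,qr,qu,qv,ru,rv,uv
∂2: piv[adf,afm,afv,anr,anu,aru,auv,dfm,dfr,dfv,dmr,dqv,duv,fnr,mqu,mru,qrv,ruv] rk=18  ker:fmr,nru
rk∂_2=18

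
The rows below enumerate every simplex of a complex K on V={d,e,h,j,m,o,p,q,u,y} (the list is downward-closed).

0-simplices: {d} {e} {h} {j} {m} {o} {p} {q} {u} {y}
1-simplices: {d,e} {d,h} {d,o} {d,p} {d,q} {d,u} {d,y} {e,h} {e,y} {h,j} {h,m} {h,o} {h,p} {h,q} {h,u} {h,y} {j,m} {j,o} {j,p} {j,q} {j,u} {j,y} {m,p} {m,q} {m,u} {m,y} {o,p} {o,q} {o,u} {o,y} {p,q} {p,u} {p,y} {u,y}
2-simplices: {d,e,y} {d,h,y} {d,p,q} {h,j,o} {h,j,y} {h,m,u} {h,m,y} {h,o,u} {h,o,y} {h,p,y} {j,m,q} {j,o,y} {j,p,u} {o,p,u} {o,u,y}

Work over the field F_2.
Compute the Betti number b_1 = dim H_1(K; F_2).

n_0=10 n_1=34 n_2=15  [Z2]
∂1: piv[de,dh,do,dp,dq,du,dy,hj,hm] rk=9  ker:eh,ey,ho,hp,hq,hu,hy,jm,jo,jp,jq,ju,jy,mp,mq,mu,my,op,oq,ou,oy,pq,pu,py,uy
∂2: piv[dey,dhy,dpq,hjo,hjy,hmu,hmy,hou,hoy,hpy,jmq,jpu,opu,ouy] rk=14  ker:joy
b_1=(34−9)−14=11

b_1=11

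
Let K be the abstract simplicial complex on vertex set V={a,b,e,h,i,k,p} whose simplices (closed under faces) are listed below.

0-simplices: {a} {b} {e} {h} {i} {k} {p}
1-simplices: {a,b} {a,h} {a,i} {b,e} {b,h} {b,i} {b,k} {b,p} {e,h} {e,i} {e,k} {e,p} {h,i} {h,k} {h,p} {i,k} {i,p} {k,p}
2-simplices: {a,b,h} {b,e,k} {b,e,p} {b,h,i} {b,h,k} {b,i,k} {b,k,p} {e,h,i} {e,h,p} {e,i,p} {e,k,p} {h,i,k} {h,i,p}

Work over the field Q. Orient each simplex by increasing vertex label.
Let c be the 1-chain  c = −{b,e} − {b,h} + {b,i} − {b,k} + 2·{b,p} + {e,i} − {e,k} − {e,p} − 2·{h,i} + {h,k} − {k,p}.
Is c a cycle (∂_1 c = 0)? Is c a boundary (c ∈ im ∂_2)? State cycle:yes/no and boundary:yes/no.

cycle:yes boundary:no

n_0=7 n_1=18 n_2=13  [Q]
∂1: piv[ab,ah,ai,be,bk,bp] rk=6  ker:bh,bi,eh,ei,ek,ep,hi,hk,hp,ik,ip,kp
∂2: piv[abh,bek,bep,bhi,bhk,bik,bkp,ehi,ehp,eip] rk=10  ker:ekp,hik,hip
∂1c = 0
c vs im∂2: residual ≠ 0 ⇒ not boundary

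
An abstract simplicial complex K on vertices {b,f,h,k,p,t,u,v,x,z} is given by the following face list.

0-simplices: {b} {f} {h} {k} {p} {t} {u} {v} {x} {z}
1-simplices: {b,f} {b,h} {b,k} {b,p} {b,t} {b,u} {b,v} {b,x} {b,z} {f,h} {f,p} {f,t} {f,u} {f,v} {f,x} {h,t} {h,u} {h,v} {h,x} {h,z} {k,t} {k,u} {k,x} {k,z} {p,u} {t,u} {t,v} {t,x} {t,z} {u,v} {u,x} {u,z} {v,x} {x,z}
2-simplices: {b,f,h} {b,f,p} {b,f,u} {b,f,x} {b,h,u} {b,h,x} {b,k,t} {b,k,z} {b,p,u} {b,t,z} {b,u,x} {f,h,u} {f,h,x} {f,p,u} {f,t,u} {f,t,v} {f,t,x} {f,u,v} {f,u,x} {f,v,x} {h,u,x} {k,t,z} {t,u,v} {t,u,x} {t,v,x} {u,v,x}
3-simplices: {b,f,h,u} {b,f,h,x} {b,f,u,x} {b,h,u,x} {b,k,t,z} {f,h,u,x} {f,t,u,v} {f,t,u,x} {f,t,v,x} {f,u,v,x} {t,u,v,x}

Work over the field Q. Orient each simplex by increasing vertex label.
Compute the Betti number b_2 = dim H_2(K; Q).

n_0=10 n_1=34 n_2=26 n_3=11  [Q]
∂1: piv[bf,bh,bk,bp,bt,bu,bv,bx,bz] rk=9  ker:fh,fp,ft,fu,fv,fx,ht,hu,hv,hx,hz,kt,ku,kx,kz,pu,tu,tv,tx,tz,uv,ux,uz,vx,xz
∂2: piv[bfh,bfp,bfu,bfx,bhu,bhx,bkt,bkz,bpu,btz,bux,ftu,ftv,ftx,fuv,fvx] rk=16  ker:fhu,fhx,fpu,fux,hux,ktz,tuv,tux,tvx,uvx
∂3: piv[bfhu,bfhx,bfux,bhux,bktz,ftuv,ftux,ftvx,fuvx] rk=9  ker:fhux,tuvx
b_2=(26−16)−9=1

b_2=1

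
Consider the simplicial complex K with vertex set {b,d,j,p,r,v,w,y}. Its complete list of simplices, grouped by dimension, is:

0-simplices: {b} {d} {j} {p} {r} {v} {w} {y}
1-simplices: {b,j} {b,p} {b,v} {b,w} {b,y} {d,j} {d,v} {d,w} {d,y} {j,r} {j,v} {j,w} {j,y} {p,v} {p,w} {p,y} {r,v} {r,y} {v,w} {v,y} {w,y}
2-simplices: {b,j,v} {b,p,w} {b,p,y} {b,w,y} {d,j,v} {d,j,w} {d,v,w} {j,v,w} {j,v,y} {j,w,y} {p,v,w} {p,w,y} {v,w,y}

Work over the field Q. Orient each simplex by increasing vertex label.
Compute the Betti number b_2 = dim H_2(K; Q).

n_0=8 n_1=21 n_2=13  [Q]
∂1: piv[bj,bp,bv,bw,by,dj,jr] rk=7  ker:dv,dw,dy,jv,jw,jy,pv,pw,py,rv,ry,vw,vy,wy
∂2: piv[bjv,bpw,bpy,bwy,djv,djw,dvw,jvy,jwy,pvw] rk=10  ker:jvw,pwy,vwy
b_2=(13−10)−0=3

b_2=3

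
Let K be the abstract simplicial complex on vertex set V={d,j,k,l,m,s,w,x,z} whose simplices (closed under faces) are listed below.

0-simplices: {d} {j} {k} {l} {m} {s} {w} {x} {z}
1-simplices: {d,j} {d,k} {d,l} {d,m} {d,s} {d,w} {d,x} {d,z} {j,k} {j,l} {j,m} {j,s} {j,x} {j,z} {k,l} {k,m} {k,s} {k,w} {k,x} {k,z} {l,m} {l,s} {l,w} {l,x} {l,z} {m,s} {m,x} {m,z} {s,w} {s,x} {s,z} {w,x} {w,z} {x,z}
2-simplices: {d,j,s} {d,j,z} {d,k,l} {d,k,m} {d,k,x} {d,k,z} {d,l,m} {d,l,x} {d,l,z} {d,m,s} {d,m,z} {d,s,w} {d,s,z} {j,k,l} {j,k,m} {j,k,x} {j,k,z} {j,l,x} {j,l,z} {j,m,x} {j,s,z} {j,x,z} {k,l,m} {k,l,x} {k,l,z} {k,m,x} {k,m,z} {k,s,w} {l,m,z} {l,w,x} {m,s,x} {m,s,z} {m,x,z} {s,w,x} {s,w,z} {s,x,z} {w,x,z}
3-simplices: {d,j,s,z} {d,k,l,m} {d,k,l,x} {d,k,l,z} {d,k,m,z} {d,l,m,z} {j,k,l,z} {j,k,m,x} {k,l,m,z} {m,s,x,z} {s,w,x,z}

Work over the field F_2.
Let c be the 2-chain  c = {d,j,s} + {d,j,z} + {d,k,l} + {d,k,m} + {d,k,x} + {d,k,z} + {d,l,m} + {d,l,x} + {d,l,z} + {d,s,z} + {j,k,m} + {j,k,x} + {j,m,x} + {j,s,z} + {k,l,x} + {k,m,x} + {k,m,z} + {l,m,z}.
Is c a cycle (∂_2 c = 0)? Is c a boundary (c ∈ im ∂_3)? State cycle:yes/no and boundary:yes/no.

cycle:yes boundary:yes

n_0=9 n_1=34 n_2=37 n_3=11  [Z2]
∂1: piv[dj,dk,dl,dm,ds,dw,dx,dz] rk=8  ker:jk,jl,jm,js,jx,jz,kl,km,ks,kw,kx,kz,lm,ls,lw,lx,lz,ms,mx,mz,sw,sx,sz,wx,wz,xz
∂2: piv[djs,djz,dkl,dkm,dkx,dkz,dlm,dlx,dlz,dms,dmz,dsw,dsz,jkl,jkm,jkx,jkz,jmx,jxz,ksw,lwx,msx,swx,swz] rk=24  ker:jlx,jlz,jsz,klm,klx,klz,kmx,kmz,lmz,msz,mxz,sxz,wxz
∂3: piv[djsz,dklm,dklx,dklz,dkmz,dlmz,jklz,jkmx,msxz,swxz] rk=10  ker:klmz
∂2c = 0
c vs im∂3: reduces to 0 ⇒ boundary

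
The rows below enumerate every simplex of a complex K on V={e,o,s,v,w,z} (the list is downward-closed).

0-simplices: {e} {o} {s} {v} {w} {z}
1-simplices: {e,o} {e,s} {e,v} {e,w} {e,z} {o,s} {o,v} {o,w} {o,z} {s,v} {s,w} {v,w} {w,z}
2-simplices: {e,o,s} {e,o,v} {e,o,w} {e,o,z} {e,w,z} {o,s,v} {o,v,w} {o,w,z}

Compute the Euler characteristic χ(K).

n_0=6 n_1=13 n_2=8
χ=+6−13+8=1

χ(K)=1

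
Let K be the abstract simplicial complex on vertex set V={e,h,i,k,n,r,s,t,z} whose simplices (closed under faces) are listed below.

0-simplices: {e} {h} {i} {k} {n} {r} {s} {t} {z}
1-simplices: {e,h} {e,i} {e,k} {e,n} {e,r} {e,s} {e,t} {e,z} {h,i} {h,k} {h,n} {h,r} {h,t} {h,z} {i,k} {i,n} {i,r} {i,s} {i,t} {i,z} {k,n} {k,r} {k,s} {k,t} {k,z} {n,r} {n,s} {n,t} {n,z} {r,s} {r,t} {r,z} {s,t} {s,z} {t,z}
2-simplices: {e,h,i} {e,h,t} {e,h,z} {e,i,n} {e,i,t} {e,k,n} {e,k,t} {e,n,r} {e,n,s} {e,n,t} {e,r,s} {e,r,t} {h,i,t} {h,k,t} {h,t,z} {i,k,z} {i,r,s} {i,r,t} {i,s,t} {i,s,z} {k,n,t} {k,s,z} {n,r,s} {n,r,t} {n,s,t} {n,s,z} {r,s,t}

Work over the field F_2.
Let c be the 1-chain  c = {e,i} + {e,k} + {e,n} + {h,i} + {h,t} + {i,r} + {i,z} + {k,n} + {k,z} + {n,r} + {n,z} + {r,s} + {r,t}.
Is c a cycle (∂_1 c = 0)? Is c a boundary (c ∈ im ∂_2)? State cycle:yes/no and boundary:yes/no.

n_0=9 n_1=35 n_2=27  [Z2]
∂1: piv[eh,ei,ek,en,er,es,et,ez] rk=8  ker:hi,hk,hn,hr,ht,hz,ik,in,ir,is,it,iz,kn,kr,ks,kt,kz,nr,ns,nt,nz,rs,rt,rz,st,sz,tz
∂2: piv[ehi,eht,ehz,ein,eit,ekn,ekt,enr,ens,ent,ers,ert,hkt,htz,ikz,irs,irt,ist,isz,ksz,nsz] rk=21  ker:hit,knt,nrs,nrt,nst,rst
∂1c = {e} + {k} + {s} + {z}

cycle:no boundary:no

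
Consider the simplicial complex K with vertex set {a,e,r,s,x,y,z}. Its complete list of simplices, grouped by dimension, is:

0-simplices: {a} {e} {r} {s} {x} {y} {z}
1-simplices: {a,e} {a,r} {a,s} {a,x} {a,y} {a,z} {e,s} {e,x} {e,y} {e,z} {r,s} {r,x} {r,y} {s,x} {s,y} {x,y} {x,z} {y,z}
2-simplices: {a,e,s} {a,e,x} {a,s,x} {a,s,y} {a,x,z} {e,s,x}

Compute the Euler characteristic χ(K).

χ(K)=-5

n_0=7 n_1=18 n_2=6
χ=+7−18+6=-5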